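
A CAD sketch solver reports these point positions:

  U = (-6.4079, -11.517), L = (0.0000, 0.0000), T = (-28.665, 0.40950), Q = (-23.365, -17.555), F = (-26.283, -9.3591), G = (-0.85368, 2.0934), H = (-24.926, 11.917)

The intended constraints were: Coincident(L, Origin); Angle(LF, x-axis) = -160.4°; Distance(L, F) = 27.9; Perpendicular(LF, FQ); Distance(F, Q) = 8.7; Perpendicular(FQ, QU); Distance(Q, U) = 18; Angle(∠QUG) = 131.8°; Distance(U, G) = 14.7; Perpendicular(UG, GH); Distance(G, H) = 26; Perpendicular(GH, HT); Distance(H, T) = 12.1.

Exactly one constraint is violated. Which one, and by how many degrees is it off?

Perpendicular(GH, HT) — off by 4.20°.

L = (0.00, 0.00) ✓; LF at -160.4° ✓; |LF| = 27.90 ✓; ∠(LF, FQ) = 90.00° ✓; |FQ| = 8.700 ✓; ∠(FQ, QU) = 90.00° ✓; |QU| = 18.00 ✓; ∠QUG = 131.8° ✓; |UG| = 14.70 ✓; ∠(UG, GH) = 90.00° ✓; |GH| = 26.00 ✓; ∠(GH, HT) = 94.20° ✗; |HT| = 12.10 ✓.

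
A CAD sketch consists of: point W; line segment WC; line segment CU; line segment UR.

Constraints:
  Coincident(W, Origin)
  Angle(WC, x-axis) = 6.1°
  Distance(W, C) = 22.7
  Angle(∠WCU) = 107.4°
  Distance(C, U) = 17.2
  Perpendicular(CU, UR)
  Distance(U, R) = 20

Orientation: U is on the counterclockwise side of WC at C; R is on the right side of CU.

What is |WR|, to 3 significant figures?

48.1

∠WCU = 107.4°, so CU runs at 6.1° + (180° − 107.4°) = 78.7° from the x-axis; with |CU| = 17.2, U = C + 17.2·(cos 78.7°, sin 78.7°) = (25.9, 19.3). CU is perpendicular to UR; with |UR| = 20.0 on the right of CU, R = U + 20.0·(0.981, -0.196) = (45.6, 15.4). Then |WR| = |R − W| = 48.1.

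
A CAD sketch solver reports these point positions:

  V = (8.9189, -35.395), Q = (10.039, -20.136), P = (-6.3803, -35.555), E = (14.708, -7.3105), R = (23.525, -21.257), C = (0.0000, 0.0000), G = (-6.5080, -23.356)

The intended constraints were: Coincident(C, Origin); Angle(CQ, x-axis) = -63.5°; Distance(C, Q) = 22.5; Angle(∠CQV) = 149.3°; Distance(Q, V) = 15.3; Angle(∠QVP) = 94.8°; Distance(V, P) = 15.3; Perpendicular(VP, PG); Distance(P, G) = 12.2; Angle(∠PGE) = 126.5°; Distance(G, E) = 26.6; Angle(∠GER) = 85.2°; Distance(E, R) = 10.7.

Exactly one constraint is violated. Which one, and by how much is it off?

Distance(E, R) = 10.7 — off by 5.80.

C = (0.00, 0.00) ✓; CQ at -63.50° ✓; |CQ| = 22.50 ✓; ∠CQV = 149.3° ✓; |QV| = 15.30 ✓; ∠QVP = 94.80° ✓; |VP| = 15.30 ✓; ∠(VP, PG) = 90.00° ✓; |PG| = 12.20 ✓; ∠PGE = 126.5° ✓; |GE| = 26.60 ✓; ∠GER = 85.20° ✓; |ER| = 16.50 ✗.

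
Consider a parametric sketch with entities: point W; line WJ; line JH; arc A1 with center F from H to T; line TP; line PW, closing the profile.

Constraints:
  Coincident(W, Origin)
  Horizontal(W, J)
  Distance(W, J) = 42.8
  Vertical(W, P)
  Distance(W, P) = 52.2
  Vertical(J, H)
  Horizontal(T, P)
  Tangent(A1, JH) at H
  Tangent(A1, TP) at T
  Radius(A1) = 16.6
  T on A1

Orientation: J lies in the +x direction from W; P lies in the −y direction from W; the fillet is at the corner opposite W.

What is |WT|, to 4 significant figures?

58.41

The virtual corner opposite W is at (42.80, -52.20). A1 meets JH tangentially, so FH is at right angles to JH and A1 meets TP tangentially, so FT is at right angles to TP, with radius 16.6, so the center F sits 16.6 in from both sides at F = (26.20, -35.60). That places the tangent points at H = (42.80, -35.60) on JH and T = (26.20, -52.20) on TP. Then |WT| = |T − W| = 58.41.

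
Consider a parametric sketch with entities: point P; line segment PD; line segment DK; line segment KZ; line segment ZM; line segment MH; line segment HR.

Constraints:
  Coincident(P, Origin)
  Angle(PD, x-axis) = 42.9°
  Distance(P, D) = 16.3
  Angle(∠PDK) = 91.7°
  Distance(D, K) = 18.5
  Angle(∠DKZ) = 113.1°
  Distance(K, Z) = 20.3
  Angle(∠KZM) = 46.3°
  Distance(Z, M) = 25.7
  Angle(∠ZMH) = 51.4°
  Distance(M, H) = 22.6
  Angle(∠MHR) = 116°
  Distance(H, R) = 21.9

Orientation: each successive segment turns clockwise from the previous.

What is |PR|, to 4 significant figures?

41.11

P is at the origin; PD runs at 42.9° with length 16.3, so D = (11.94, 11.10). ∠PDK = 91.7° gives DK at -45.40° from the x-axis; with |DK| = 18.5, K = (24.93, -2.077). ∠DKZ = 113.1° gives KZ at -112.3° from the x-axis; with |KZ| = 20.3, Z = (17.23, -20.86). ∠KZM = 46.3° gives ZM at 114.0° from the x-axis; with |ZM| = 25.7, M = (6.774, 2.620). ∠ZMH = 51.4° gives MH at -14.60° from the x-axis; with |MH| = 22.6, H = (28.64, -3.077). ∠MHR = 116.0° gives HR at -78.60° from the x-axis; with |HR| = 21.9, R = (32.97, -24.55). Then |PR| = |R − P| = 41.11.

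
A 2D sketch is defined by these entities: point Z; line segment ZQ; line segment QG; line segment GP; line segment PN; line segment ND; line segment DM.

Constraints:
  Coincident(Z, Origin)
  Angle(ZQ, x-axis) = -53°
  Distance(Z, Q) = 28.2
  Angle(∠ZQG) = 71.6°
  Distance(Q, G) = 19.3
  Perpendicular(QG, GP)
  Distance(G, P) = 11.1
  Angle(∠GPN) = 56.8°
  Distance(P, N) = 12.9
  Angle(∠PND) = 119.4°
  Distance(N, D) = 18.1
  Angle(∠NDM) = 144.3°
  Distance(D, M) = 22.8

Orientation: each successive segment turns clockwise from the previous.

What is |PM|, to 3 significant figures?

43.0

Z is at the origin; ZQ runs at -53.0° with length 28.2, so Q = (17.0, -22.5). ∠ZQG = 71.6° gives QG at -161° from the x-axis; with |QG| = 19.3, G = (-1.32, -28.7). The perpendicularity gives GP at right angles to QG, so GP runs at 109°; with |GP| = 11.1, P = (-4.86, -18.2). ∠GPN = 56.8° gives PN at -14.6° from the x-axis; with |PN| = 12.9, N = (7.62, -21.4). ∠PND = 119.4° gives ND at -75.2° from the x-axis; with |ND| = 18.1, D = (12.2, -38.9). ∠NDM = 144.3° gives DM at -111° from the x-axis; with |DM| = 22.8, M = (4.11, -60.2). Then |PM| = |M − P| = 43.0.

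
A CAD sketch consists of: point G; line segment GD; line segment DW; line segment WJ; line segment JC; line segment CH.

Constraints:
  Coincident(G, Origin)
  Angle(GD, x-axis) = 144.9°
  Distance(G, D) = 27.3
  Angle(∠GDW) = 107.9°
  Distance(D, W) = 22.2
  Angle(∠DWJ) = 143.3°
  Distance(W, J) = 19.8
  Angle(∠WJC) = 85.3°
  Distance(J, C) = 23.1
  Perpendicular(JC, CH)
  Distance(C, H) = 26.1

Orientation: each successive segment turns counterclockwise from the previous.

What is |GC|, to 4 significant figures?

31.35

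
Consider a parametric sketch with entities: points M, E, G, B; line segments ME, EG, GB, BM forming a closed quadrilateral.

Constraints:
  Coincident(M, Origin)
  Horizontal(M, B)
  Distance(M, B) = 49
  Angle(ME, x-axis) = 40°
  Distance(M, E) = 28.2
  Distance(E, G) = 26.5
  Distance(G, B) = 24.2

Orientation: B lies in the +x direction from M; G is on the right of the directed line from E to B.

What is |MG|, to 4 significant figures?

27.34

Checks: |EG| = 26.50 ✓; |GB| = 24.20 ✓.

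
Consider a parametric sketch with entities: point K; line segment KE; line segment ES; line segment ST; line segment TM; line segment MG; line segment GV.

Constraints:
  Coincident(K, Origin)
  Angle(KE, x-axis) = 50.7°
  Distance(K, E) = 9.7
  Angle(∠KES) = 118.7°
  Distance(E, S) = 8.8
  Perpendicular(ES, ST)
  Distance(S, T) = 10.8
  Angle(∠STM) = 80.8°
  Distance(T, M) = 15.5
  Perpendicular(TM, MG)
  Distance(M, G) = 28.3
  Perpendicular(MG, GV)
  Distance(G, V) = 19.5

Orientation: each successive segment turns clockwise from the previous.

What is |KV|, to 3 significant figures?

33.3

K is at the origin; KE runs at 50.7° with length 9.7, so E = (6.14, 7.51). ∠KES = 118.7° gives ES at -10.6° from the x-axis; with |ES| = 8.8, S = (14.8, 5.89). ES is perpendicular to ST, so ST runs at -101°; with |ST| = 10.8, T = (12.8, -4.73). ∠STM = 80.8° gives TM at 160° from the x-axis; with |TM| = 15.5, M = (-1.78, 0.522). TM ⟂ MG, so MG runs at 70.2°; with |MG| = 28.3, G = (7.81, 27.1). MG ⟂ GV, so GV runs at -19.8°; with |GV| = 19.5, V = (26.2, 20.5). Then |KV| = |V − K| = 33.3.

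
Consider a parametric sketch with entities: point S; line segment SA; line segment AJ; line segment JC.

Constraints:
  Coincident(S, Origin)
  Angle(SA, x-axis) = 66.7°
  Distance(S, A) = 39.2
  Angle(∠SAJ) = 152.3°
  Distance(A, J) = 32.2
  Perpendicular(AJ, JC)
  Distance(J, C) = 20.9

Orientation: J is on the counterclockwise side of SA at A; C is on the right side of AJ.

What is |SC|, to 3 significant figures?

77.5

S is at the origin; SA runs at 66.7° with length 39.2, so A = 39.2·(cos 66.7°, sin 66.7°) = (15.5, 36.0). ∠SAJ = 152.3°, so AJ runs at 66.7° + (180° − 152.3°) = 94.4° from the x-axis; with |AJ| = 32.2, J = A + 32.2·(cos 94.4°, sin 94.4°) = (13.0, 68.1). The perpendicularity gives JC at right angles to AJ; with |JC| = 20.9 on the right of AJ, C = J + 20.9·(0.997, 0.0767) = (33.9, 69.7). Then |SC| = |C − S| = 77.5.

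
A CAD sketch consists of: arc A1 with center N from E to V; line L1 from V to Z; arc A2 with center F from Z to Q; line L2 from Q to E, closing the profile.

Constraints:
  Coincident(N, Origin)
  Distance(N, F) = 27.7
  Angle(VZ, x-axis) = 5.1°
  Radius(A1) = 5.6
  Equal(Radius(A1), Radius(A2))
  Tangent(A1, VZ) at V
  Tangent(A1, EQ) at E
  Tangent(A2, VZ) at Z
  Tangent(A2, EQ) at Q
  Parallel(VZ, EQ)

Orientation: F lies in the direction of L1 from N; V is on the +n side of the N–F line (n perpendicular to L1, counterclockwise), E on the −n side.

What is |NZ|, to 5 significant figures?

28.260

The slot axis is L1's direction at 5.1°, so u = (cos 5.1°, sin 5.1°) = (0.99604, 0.088894) and n = (−sin 5.1°, cos 5.1°) = (-0.088894, 0.99604). N is at the origin and F lies 27.7 along u from N, so F = 27.7·u = (27.590, 2.4624). Tangency of A1 to both parallel lines with radius 5.6 puts V and E at N ± 5.6·n: V = (-0.49781, 5.5778), E = (0.49781, -5.5778). Equal radii place Z and Q the same way about F: Z = F + 5.6·n = (27.093, 8.0402), Q = F − 5.6·n = (28.088, -3.1155). Then |NZ| = |Z − N| = 28.260.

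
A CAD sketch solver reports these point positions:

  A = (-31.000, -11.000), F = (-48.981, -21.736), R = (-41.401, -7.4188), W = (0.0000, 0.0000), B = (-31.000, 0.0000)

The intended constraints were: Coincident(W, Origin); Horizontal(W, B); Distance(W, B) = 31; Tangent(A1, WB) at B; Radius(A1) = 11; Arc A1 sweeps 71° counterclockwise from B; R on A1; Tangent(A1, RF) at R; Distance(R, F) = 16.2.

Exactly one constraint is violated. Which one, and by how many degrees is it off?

Tangent(A1, RF) at R — off by 8.90°.

W = (0.00, 0.00) ✓; W.y = 0.00, B.y = 0.00 ✓; |WB| = 31.00 ✓; ∠(AB, BW) = 90.00° ✓; |AB| = 11.00 ✓; bearing(A→R) − bearing(A→B) = 71.00° ✓; |AR| = 11.00 ✓; ∠(AR, RF) = 98.90° ✗; |RF| = 16.20 ✓.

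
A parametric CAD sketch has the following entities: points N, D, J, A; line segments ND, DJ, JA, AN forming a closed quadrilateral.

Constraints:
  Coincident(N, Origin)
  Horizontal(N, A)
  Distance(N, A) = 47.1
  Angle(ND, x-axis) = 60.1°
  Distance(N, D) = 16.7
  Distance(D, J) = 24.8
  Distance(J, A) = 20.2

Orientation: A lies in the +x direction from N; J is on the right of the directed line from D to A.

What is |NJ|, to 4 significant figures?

27.05

N is at the origin; NA is horizontal with |NA| = 47.1 and A in +x, so A = (47.1, 0). ND runs at 60.1° with |ND| = 16.7, so D = (8.325, 14.48). J is determined by |DJ| = 24.8 and |JA| = 20.2 together: it lies at the intersection of circle(D, 24.8) and circle(A, 20.2). With |DA| = 41.39, the foot of the radical line on DA is 23.20 from D and the perpendicular offset is √(24.8² − 23.20²) = 8.776. Taking the right-of-DA solution: J = (26.99, -1.857).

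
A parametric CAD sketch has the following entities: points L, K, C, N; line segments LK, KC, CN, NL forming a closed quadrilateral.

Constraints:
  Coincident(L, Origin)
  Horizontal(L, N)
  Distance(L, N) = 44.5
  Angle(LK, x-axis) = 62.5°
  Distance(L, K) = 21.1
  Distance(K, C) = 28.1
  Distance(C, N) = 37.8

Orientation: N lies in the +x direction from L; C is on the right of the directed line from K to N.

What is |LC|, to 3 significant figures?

12.2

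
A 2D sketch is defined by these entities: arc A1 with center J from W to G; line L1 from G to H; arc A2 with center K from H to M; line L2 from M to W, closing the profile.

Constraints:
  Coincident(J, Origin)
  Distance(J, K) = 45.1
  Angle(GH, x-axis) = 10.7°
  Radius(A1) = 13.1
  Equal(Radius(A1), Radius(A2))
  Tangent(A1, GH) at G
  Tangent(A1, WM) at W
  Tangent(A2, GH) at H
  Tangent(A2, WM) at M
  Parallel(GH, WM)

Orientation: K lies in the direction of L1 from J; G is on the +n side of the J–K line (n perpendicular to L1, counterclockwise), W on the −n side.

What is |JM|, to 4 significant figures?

46.96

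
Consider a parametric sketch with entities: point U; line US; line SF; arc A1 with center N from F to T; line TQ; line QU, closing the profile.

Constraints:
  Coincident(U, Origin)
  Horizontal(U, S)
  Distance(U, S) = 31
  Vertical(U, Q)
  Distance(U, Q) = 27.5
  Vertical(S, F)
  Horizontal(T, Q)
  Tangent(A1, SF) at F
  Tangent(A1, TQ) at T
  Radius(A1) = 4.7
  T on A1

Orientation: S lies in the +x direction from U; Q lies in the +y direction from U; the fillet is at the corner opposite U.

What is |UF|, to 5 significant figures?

38.482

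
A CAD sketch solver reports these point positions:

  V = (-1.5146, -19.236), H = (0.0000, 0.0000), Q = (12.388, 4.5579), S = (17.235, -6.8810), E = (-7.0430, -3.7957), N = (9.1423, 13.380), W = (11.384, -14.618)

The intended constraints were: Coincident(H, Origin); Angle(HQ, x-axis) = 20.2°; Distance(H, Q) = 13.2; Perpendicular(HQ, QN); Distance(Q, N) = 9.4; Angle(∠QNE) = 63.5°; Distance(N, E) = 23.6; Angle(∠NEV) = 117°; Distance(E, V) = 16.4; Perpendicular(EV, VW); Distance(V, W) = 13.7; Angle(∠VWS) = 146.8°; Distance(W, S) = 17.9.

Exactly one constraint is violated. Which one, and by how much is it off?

Distance(W, S) = 17.9 — off by 8.20.

H = (0.00, 0.00) ✓; HQ at 20.20° ✓; |HQ| = 13.20 ✓; ∠(HQ, QN) = 90.00° ✓; |QN| = 9.400 ✓; ∠QNE = 63.50° ✓; |NE| = 23.60 ✓; ∠NEV = 117.0° ✓; |EV| = 16.40 ✓; ∠(EV, VW) = 90.00° ✓; |VW| = 13.70 ✓; ∠VWS = 146.8° ✓; |WS| = 9.700 ✗.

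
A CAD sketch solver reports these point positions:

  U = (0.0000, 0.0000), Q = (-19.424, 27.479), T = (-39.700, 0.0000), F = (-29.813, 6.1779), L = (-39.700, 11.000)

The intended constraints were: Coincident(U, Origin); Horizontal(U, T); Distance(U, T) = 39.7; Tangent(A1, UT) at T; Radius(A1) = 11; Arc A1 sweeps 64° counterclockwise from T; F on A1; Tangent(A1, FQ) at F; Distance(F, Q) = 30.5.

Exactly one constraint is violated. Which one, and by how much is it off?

Distance(F, Q) = 30.5 — off by 6.80.

U = (0.00, 0.00) ✓; U.y = 0.00, T.y = 0.00 ✓; |UT| = 39.70 ✓; ∠(LT, TU) = 90.00° ✓; |LT| = 11.00 ✓; bearing(L→F) − bearing(L→T) = 64.00° ✓; |LF| = 11.00 ✓; ∠(LF, FQ) = 90.00° ✓; |FQ| = 23.70 ✗.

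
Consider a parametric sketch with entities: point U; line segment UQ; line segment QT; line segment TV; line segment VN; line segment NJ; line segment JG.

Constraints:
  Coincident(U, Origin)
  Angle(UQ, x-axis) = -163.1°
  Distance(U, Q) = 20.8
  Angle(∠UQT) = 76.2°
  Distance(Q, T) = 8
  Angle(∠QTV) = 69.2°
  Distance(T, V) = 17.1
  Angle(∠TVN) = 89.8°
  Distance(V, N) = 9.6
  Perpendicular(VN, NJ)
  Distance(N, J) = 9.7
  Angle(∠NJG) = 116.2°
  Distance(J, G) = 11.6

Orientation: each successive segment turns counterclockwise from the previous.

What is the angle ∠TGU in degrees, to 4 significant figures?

170.5°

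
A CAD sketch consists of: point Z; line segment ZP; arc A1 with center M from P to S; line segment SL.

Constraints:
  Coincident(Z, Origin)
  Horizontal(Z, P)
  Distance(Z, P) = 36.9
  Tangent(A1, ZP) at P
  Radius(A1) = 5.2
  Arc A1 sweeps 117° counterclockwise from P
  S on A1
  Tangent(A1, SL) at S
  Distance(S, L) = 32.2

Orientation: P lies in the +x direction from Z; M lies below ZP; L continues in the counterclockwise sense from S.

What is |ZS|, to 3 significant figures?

33.1

Z is at the origin; ZP is horizontal with |ZP| = 36.9 and P on the +x side, so P = (36.9, 0.00). A1 meets ZP tangentially, so MP is at right angles to ZP, so M = P + (0, -5.2) = (36.9, -5.20). On A1, P sits at bearing 90° from M; a 117° counterclockwise sweep puts S at bearing 207°, so S = M + 5.2·(cos 207°, sin 207°) = (32.3, -7.56). Then |ZS| = |S − Z| = 33.1.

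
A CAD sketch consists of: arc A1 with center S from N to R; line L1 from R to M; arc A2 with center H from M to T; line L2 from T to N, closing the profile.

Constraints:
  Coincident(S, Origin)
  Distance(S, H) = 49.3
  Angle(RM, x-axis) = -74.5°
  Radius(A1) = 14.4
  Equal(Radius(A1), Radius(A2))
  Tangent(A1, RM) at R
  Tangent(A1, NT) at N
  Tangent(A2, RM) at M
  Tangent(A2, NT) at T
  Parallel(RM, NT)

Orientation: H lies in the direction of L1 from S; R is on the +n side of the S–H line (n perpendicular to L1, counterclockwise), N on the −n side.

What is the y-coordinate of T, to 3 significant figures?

-51.4

Tangency of A1 to both parallel lines with radius 14.4 puts R and N at S ± 14.4·n: R = (13.9, 3.85), N = (-13.9, -3.85). Equal radii place M and T the same way about H: M = H + 14.4·n = (27.1, -43.7), T = H − 14.4·n = (-0.701, -51.4). So T.y = -51.4.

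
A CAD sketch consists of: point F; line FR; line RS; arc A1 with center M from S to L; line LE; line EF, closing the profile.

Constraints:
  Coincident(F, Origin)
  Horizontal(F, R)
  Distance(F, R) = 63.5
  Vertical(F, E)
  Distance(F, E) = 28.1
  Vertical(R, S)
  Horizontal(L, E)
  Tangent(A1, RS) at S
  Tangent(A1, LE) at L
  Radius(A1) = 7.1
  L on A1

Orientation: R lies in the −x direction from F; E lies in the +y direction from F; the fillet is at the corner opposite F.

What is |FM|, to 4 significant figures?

60.18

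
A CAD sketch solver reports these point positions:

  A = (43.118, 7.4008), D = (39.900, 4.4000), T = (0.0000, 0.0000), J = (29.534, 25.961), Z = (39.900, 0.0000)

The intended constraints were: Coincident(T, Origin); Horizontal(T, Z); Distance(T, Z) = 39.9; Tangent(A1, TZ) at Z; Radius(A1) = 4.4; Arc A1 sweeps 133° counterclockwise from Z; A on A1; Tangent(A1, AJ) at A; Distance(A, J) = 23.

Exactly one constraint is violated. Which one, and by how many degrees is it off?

Tangent(A1, AJ) at A — off by 6.80°.

T = (0.00, 0.00) ✓; T.y = 0.00, Z.y = 0.00 ✓; |TZ| = 39.90 ✓; ∠(DZ, ZT) = 90.00° ✓; |DZ| = 4.400 ✓; bearing(D→A) − bearing(D→Z) = 133.0° ✓; |DA| = 4.400 ✓; ∠(DA, AJ) = 96.80° ✗; |AJ| = 23.00 ✓.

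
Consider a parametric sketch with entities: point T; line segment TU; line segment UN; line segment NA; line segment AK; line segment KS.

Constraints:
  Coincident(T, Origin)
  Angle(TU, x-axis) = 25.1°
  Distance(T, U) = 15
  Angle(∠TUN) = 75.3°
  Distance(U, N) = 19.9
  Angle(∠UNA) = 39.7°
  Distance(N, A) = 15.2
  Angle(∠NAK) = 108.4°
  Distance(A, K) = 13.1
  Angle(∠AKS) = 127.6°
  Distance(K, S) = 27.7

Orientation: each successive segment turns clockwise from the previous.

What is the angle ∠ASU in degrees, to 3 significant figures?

9.03°

T is at the origin; TU runs at 25.1° with length 15.0, so U = (13.6, 6.36). ∠TUN = 75.3° gives UN at -79.6° from the x-axis; with |UN| = 19.9, N = (17.2, -13.2). ∠UNA = 39.7° gives NA at 140° from the x-axis; with |NA| = 15.2, A = (5.51, -3.46). ∠NAK = 108.4° gives AK at 68.5° from the x-axis; with |AK| = 13.1, K = (10.3, 8.73). ∠AKS = 127.6° gives KS at 16.1° from the x-axis; with |KS| = 27.7, S = (36.9, 16.4). Then cos ∠ASU = SA·SU / (|SA||SU|), giving 9.03°.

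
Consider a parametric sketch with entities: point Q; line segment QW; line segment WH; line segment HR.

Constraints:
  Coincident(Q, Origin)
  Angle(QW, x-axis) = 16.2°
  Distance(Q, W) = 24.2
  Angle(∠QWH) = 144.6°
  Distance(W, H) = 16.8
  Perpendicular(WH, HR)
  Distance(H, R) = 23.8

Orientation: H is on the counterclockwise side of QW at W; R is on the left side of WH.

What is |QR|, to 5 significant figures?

37.813

Q is at the origin; QW runs at 16.2° with length 24.2, so W = 24.2·(cos 16.2°, sin 16.2°) = (23.239, 6.7516). ∠QWH = 144.6°, so WH runs at 16.2° + (180° − 144.6°) = 51.600° from the x-axis; with |WH| = 16.8, H = W + 16.8·(cos 51.600°, sin 51.600°) = (33.674, 19.918). WH ⟂ HR; with |HR| = 23.8 on the left of WH, R = H + 23.8·(-0.78369, 0.62115) = (15.022, 34.701). Then |QR| = |R − Q| = 37.813.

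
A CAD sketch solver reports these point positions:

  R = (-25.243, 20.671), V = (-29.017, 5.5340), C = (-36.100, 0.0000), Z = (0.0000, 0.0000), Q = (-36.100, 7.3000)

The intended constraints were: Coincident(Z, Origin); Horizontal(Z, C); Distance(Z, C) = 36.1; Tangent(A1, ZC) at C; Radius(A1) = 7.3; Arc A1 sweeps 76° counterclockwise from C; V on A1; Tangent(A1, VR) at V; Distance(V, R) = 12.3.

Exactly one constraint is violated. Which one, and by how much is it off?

Distance(V, R) = 12.3 — off by 3.30.

Z = (0.00, 0.00) ✓; Z.y = 0.00, C.y = 0.00 ✓; |ZC| = 36.10 ✓; ∠(QC, CZ) = 90.00° ✓; |QC| = 7.300 ✓; bearing(Q→V) − bearing(Q→C) = 76.00° ✓; |QV| = 7.300 ✓; ∠(QV, VR) = 90.00° ✓; |VR| = 15.60 ✗.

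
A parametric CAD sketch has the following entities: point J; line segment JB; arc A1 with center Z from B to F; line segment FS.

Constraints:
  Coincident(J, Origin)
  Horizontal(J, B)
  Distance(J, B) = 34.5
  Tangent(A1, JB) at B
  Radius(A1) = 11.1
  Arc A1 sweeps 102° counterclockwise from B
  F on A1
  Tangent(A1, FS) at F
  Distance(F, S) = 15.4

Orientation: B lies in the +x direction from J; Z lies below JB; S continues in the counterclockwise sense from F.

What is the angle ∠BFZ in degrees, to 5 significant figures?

39.000°

J is at the origin; JB is horizontal with |JB| = 34.5 and B on the +x side, so B = (34.500, 0.0000). Since A1 is tangent to JB there, ZB ⟂ JB, so Z = B + (0, -11.1) = (34.500, -11.100). On A1, B sits at bearing 90° from Z; a 102° counterclockwise sweep puts F at bearing 192°, so F = Z + 11.1·(cos 192°, sin 192°) = (23.643, -13.408). Then cos ∠BFZ = FB·FZ / (|FB||FZ|), giving 39.000°.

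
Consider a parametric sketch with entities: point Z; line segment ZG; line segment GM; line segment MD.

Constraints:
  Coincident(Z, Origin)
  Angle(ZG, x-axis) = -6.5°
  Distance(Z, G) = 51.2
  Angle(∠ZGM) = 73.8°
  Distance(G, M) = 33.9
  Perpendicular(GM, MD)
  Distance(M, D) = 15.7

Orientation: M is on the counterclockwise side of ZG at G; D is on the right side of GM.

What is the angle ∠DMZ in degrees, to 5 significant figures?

158.25°

Z is at the origin; ZG runs at -6.5° with length 51.2, so G = 51.2·(cos -6.5°, sin -6.5°) = (50.871, -5.7960). ∠ZGM = 73.8°, so GM runs at -6.5° + (180° − 73.8°) = 99.700° from the x-axis; with |GM| = 33.9, M = G + 33.9·(cos 99.700°, sin 99.700°) = (45.159, 27.619). GM ⟂ MD; with |MD| = 15.7 on the right of GM, D = M + 15.7·(0.98570, 0.16849) = (60.635, 30.265). Then cos ∠DMZ = MD·MZ / (|MD||MZ|), giving 158.25°.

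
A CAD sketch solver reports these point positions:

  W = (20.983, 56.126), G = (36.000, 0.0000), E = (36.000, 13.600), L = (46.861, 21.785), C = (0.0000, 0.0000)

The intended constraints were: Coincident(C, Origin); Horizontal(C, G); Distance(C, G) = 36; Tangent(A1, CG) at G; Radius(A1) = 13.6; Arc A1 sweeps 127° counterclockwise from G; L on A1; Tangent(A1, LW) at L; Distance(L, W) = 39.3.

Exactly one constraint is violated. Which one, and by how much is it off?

Distance(L, W) = 39.3 — off by 3.70.

C = (0.00, 0.00) ✓; C.y = 0.00, G.y = 0.00 ✓; |CG| = 36.00 ✓; ∠(EG, GC) = 90.00° ✓; |EG| = 13.60 ✓; bearing(E→L) − bearing(E→G) = 127.0° ✓; |EL| = 13.60 ✓; ∠(EL, LW) = 90.00° ✓; |LW| = 43.00 ✗.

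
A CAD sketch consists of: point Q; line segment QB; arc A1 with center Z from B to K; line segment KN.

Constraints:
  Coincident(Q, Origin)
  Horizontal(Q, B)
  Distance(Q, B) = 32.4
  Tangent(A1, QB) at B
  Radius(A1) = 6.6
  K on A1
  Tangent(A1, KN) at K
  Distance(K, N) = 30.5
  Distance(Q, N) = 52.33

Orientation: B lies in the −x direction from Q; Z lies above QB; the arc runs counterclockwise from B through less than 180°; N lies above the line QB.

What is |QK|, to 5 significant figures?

27.632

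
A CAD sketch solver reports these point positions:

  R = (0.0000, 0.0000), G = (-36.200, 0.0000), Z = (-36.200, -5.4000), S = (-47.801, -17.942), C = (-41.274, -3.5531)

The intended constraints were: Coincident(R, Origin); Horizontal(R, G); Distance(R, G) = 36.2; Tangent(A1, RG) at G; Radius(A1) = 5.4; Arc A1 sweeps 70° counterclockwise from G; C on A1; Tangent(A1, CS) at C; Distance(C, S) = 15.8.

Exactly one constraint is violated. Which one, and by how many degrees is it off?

Tangent(A1, CS) at C — off by 4.40°.

R = (0.00, 0.00) ✓; R.y = 0.00, G.y = 0.00 ✓; |RG| = 36.20 ✓; ∠(ZG, GR) = 90.00° ✓; |ZG| = 5.400 ✓; bearing(Z→C) − bearing(Z→G) = 70.00° ✓; |ZC| = 5.400 ✓; ∠(ZC, CS) = 94.40° ✗; |CS| = 15.80 ✓.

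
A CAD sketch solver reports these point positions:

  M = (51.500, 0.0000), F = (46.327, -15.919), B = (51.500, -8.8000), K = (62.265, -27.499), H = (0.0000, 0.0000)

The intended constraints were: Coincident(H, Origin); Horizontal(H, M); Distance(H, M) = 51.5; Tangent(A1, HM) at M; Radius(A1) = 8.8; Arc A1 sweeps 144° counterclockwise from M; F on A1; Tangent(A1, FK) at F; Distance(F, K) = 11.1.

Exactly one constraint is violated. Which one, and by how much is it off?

Distance(F, K) = 11.1 — off by 8.60.

H = (0.00, 0.00) ✓; H.y = 0.00, M.y = 0.00 ✓; |HM| = 51.50 ✓; ∠(BM, MH) = 90.00° ✓; |BM| = 8.800 ✓; bearing(B→F) − bearing(B→M) = 144.0° ✓; |BF| = 8.800 ✓; ∠(BF, FK) = 90.00° ✓; |FK| = 19.70 ✗.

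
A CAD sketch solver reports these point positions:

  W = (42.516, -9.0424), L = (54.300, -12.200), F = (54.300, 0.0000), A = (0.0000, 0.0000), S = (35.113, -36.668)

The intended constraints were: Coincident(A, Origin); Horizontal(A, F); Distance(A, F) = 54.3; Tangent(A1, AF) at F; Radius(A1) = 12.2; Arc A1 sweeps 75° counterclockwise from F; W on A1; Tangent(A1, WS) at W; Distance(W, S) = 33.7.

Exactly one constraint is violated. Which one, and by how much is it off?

Distance(W, S) = 33.7 — off by 5.10.

A = (0.00, 0.00) ✓; A.y = 0.00, F.y = 0.00 ✓; |AF| = 54.30 ✓; ∠(LF, FA) = 90.00° ✓; |LF| = 12.20 ✓; bearing(L→W) − bearing(L→F) = 75.00° ✓; |LW| = 12.20 ✓; ∠(LW, WS) = 90.00° ✓; |WS| = 28.60 ✗.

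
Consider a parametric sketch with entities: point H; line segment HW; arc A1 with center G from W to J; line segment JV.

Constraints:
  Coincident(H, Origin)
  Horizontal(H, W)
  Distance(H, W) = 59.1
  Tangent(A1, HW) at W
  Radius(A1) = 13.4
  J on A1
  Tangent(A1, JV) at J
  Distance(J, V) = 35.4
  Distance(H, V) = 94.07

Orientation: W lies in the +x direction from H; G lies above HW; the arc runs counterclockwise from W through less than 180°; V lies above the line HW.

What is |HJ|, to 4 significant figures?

72.10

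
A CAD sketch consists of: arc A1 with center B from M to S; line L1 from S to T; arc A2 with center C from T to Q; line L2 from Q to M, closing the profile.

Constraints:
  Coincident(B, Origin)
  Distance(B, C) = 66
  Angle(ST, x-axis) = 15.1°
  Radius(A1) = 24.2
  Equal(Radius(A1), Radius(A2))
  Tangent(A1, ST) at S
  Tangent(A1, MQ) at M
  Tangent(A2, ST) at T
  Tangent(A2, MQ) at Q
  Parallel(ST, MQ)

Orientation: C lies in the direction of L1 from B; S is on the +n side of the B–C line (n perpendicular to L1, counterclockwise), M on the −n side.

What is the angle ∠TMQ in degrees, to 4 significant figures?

36.25°

The slot axis is L1's direction at 15.1°, so u = (cos 15.1°, sin 15.1°) = (0.9655, 0.2605) and n = (−sin 15.1°, cos 15.1°) = (-0.2605, 0.9655). B is at the origin and C lies 66.0 along u from B, so C = 66.0·u = (63.72, 17.19). Tangency of A1 to both parallel lines with radius 24.2 puts S and M at B ± 24.2·n: S = (-6.304, 23.36), M = (6.304, -23.36). Equal radii place T and Q the same way about C: T = C + 24.2·n = (57.42, 40.56), Q = C − 24.2·n = (70.03, -6.171). Then cos ∠TMQ = MT·MQ / (|MT||MQ|), giving 36.25°.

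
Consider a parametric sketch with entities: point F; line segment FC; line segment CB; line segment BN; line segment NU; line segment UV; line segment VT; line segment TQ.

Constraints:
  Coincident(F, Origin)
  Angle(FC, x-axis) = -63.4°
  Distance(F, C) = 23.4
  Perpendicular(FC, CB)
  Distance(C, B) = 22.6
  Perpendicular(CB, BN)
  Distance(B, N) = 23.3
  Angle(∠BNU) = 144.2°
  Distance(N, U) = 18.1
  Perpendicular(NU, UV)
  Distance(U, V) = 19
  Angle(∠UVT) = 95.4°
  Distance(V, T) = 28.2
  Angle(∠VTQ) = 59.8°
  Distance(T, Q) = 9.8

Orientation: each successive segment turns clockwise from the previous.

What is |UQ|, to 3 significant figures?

27.1

∠UVT = 95.4° gives VT at -93.8° from the x-axis; with |VT| = 28.2, T = (-0.383, -23.5). ∠VTQ = 59.8° gives TQ at 146° from the x-axis; with |TQ| = 9.8, Q = (-8.51, -18.0). Then |UQ| = |Q − U| = 27.1.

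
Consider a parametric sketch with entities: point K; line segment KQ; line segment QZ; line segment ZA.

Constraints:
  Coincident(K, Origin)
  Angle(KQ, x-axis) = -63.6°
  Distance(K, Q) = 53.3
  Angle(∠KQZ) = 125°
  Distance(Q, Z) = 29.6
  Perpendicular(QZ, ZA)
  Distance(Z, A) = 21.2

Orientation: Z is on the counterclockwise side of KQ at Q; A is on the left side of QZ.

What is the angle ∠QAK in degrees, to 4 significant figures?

56.08°

K is at the origin; KQ runs at -63.6° with length 53.3, so Q = 53.3·(cos -63.6°, sin -63.6°) = (23.70, -47.74). ∠KQZ = 125.0°, so QZ runs at -63.6° + (180° − 125.0°) = -8.600° from the x-axis; with |QZ| = 29.6, Z = Q + 29.6·(cos -8.600°, sin -8.600°) = (52.97, -52.17). The perpendicularity gives ZA at right angles to QZ; with |ZA| = 21.2 on the left of QZ, A = Z + 21.2·(0.1495, 0.9888) = (56.14, -31.21). Then cos ∠QAK = AQ·AK / (|AQ||AK|), giving 56.08°.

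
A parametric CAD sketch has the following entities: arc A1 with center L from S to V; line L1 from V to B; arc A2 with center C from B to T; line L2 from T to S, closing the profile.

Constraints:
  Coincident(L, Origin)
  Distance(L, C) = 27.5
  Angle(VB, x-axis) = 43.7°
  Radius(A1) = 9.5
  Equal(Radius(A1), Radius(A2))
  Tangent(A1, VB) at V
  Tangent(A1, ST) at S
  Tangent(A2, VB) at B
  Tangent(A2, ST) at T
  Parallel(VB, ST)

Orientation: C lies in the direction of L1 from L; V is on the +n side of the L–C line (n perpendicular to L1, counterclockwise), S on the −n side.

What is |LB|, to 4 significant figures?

29.09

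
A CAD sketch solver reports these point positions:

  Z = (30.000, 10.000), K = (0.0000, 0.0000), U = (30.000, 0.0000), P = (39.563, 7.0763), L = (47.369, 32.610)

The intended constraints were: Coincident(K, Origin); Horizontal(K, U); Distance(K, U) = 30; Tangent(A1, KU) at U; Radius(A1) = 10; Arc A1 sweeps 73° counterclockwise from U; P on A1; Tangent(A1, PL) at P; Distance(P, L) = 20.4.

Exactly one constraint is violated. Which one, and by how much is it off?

Distance(P, L) = 20.4 — off by 6.30.

K = (0.00, 0.00) ✓; K.y = 0.00, U.y = 0.00 ✓; |KU| = 30.00 ✓; ∠(ZU, UK) = 90.00° ✓; |ZU| = 10.00 ✓; bearing(Z→P) − bearing(Z→U) = 73.00° ✓; |ZP| = 10.00 ✓; ∠(ZP, PL) = 90.00° ✓; |PL| = 26.70 ✗.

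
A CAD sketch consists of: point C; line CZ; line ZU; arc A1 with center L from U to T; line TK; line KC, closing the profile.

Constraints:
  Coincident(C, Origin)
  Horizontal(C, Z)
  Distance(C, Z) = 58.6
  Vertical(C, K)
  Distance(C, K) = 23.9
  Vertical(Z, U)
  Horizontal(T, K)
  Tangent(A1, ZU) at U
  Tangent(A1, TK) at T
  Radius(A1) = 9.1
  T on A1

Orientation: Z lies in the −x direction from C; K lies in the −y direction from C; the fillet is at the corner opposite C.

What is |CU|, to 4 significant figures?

60.44

The virtual corner opposite C is at (-58.60, -23.90). A1 meets ZU tangentially, so LU is at right angles to ZU and since A1 is tangent to TK there, LT ⟂ TK, with radius 9.1, so the center L sits 9.1 in from both sides at L = (-49.50, -14.80). That places the tangent points at U = (-58.60, -14.80) on ZU and T = (-49.50, -23.90) on TK. Then |CU| = |U − C| = 60.44.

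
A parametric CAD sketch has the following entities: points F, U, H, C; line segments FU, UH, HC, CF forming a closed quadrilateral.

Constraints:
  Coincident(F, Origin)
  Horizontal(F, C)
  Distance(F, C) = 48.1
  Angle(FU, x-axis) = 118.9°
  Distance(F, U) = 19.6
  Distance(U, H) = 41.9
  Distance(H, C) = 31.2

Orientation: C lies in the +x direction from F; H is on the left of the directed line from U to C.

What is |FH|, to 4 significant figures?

41.00

Checks: F.y = 0.00, C.y = 0.00 ✓; |UH| = 41.90 ✓; |HC| = 31.20 ✓.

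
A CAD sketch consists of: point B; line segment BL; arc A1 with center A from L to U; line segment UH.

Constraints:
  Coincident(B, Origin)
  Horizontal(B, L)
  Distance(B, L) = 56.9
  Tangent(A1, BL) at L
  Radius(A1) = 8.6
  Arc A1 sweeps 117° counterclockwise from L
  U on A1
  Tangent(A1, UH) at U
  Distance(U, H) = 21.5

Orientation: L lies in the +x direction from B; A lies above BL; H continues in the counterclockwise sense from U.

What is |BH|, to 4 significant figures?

63.29

On A1, L sits at bearing -90° from A; a 117° counterclockwise sweep puts U at bearing 27°, so U = A + 8.6·(cos 27°, sin 27°) = (64.56, 12.50). Tangency of A1 to UH means the radius AU is perpendicular to UH, so UH runs along (−sin 27°, cos 27°); with |UH| = 21.5, H = (54.80, 31.66). Then |BH| = |H − B| = 63.29.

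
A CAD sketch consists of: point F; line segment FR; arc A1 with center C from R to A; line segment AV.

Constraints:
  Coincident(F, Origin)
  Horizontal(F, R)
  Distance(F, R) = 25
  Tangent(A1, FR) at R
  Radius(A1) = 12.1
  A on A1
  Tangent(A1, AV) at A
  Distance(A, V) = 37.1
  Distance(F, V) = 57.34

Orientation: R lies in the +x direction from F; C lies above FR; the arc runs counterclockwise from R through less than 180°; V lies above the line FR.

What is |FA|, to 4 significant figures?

39.77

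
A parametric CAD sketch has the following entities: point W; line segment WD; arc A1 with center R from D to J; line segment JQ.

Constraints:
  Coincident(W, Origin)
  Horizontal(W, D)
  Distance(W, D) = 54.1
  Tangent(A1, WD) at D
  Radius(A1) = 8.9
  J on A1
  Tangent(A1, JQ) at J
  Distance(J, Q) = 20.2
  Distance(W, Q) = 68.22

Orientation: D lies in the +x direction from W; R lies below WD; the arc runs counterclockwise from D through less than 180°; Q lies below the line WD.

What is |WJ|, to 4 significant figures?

49.90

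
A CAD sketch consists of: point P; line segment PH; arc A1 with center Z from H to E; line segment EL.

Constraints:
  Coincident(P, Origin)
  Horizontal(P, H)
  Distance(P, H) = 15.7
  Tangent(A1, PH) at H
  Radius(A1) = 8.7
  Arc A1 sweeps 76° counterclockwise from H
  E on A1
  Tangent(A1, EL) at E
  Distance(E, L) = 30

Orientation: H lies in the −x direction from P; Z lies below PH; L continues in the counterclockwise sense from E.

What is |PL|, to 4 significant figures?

47.55

P is at the origin; P and H share the same y with |PH| = 15.7 and H on the −x side, so H = (-15.70, 0.000). Tangency of A1 to PH means the radius ZH is perpendicular to PH, so Z = H + (0, -8.7) = (-15.70, -8.700). On A1, H sits at bearing 90° from Z; a 76° counterclockwise sweep puts E at bearing 166°, so E = Z + 8.7·(cos 166°, sin 166°) = (-24.14, -6.595). The tangent condition forces ZE to be normal to EL, so EL runs along (−sin 166°, cos 166°); with |EL| = 30.0, L = (-31.40, -35.70). Then |PL| = |L − P| = 47.55.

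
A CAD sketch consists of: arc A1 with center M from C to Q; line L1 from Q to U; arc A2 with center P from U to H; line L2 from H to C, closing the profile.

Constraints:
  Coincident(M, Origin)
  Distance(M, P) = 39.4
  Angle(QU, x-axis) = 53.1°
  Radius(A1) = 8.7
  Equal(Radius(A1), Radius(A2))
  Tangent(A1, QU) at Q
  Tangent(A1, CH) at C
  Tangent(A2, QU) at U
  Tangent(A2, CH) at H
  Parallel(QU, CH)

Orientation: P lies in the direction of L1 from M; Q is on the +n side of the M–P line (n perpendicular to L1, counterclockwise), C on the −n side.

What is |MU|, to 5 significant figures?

40.349

The slot axis is L1's direction at 53.1°, so u = (cos 53.1°, sin 53.1°) = (0.60042, 0.79968) and n = (−sin 53.1°, cos 53.1°) = (-0.79968, 0.60042). M is at the origin and P lies 39.4 along u from M, so P = 39.4·u = (23.657, 31.508). Tangency of A1 to both parallel lines with radius 8.7 puts Q and C at M ± 8.7·n: Q = (-6.9573, 5.2237), C = (6.9573, -5.2237). Equal radii place U and H the same way about P: U = P + 8.7·n = (16.699, 36.731), H = P − 8.7·n = (30.614, 26.284). Then |MU| = |U − M| = 40.349.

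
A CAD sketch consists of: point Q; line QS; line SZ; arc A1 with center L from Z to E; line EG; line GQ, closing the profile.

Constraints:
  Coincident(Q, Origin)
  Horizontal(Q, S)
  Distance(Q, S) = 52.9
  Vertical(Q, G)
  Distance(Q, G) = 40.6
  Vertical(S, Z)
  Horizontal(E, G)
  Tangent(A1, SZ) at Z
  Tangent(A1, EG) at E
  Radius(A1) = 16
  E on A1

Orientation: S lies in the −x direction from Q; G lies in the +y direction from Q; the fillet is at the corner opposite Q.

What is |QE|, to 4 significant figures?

54.86

Q is at the origin; Q and S share the same y with |QS| = 52.9 and S on the −x side, so S = (-52.90, 0.000). QG is vertical with |QG| = 40.6 and G on the +y side, so G = (0.000, 40.60). The virtual corner opposite Q is at (-52.90, 40.60). Tangency of A1 to SZ means the radius LZ is perpendicular to SZ and tangency of A1 to EG means the radius LE is perpendicular to EG, with radius 16.0, so the center L sits 16.0 in from both sides at L = (-36.90, 24.60). That places the tangent points at Z = (-52.90, 24.60) on SZ and E = (-36.90, 40.60) on EG. Then |QE| = |E − Q| = 54.86.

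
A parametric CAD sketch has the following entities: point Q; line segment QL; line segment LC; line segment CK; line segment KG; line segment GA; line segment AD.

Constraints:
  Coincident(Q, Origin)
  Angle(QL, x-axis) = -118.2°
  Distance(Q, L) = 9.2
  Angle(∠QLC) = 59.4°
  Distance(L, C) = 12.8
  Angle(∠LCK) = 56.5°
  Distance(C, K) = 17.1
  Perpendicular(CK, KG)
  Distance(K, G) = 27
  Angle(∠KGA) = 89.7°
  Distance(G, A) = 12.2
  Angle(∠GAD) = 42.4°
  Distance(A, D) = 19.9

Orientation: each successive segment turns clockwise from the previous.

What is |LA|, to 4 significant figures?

16.41

CK is perpendicular to KG, so KG runs at -92.30°; with |KG| = 27.0, G = (5.024, -24.82). ∠KGA = 89.7° gives GA at 177.4° from the x-axis; with |GA| = 12.2, A = (-7.163, -24.27). Then |LA| = |A − L| = 16.41.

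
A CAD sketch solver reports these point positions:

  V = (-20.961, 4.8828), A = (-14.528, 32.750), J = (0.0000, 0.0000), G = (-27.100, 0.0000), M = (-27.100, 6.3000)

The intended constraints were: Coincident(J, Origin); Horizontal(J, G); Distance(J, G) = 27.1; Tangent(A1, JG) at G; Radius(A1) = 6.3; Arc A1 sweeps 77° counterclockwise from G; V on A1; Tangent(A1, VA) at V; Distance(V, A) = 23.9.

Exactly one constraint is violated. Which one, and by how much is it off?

Distance(V, A) = 23.9 — off by 4.70.

J = (0.00, 0.00) ✓; J.y = 0.00, G.y = 0.00 ✓; |JG| = 27.10 ✓; ∠(MG, GJ) = 90.00° ✓; |MG| = 6.300 ✓; bearing(M→V) − bearing(M→G) = 77.00° ✓; |MV| = 6.300 ✓; ∠(MV, VA) = 90.00° ✓; |VA| = 28.60 ✗.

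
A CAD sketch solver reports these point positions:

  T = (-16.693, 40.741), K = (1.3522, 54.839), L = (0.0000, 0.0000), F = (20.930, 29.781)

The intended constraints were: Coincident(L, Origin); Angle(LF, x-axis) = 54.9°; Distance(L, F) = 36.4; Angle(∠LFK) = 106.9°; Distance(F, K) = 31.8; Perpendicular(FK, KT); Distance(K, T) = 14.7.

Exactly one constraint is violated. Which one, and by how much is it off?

Distance(K, T) = 14.7 — off by 8.20.

L = (0.00, 0.00) ✓; LF at 54.90° ✓; |LF| = 36.40 ✓; ∠LFK = 106.9° ✓; |FK| = 31.80 ✓; ∠(FK, KT) = 90.00° ✓; |KT| = 22.90 ✗.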